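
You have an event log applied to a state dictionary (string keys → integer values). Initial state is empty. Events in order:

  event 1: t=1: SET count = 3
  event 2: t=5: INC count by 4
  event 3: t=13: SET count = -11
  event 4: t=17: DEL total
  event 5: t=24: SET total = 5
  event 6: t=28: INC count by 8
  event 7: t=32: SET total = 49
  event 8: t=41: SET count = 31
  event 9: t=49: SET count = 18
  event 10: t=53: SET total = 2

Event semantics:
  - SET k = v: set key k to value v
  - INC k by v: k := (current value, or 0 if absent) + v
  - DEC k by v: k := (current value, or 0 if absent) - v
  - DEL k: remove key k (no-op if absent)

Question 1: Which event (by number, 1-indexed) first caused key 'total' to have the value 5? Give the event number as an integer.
Looking for first event where total becomes 5:
  event 5: total (absent) -> 5  <-- first match

Answer: 5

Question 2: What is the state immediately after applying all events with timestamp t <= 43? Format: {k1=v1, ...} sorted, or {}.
Apply events with t <= 43 (8 events):
  after event 1 (t=1: SET count = 3): {count=3}
  after event 2 (t=5: INC count by 4): {count=7}
  after event 3 (t=13: SET count = -11): {count=-11}
  after event 4 (t=17: DEL total): {count=-11}
  after event 5 (t=24: SET total = 5): {count=-11, total=5}
  after event 6 (t=28: INC count by 8): {count=-3, total=5}
  after event 7 (t=32: SET total = 49): {count=-3, total=49}
  after event 8 (t=41: SET count = 31): {count=31, total=49}

Answer: {count=31, total=49}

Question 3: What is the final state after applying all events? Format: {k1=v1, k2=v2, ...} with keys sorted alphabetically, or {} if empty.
Answer: {count=18, total=2}

Derivation:
  after event 1 (t=1: SET count = 3): {count=3}
  after event 2 (t=5: INC count by 4): {count=7}
  after event 3 (t=13: SET count = -11): {count=-11}
  after event 4 (t=17: DEL total): {count=-11}
  after event 5 (t=24: SET total = 5): {count=-11, total=5}
  after event 6 (t=28: INC count by 8): {count=-3, total=5}
  after event 7 (t=32: SET total = 49): {count=-3, total=49}
  after event 8 (t=41: SET count = 31): {count=31, total=49}
  after event 9 (t=49: SET count = 18): {count=18, total=49}
  after event 10 (t=53: SET total = 2): {count=18, total=2}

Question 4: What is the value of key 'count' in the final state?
Answer: 18

Derivation:
Track key 'count' through all 10 events:
  event 1 (t=1: SET count = 3): count (absent) -> 3
  event 2 (t=5: INC count by 4): count 3 -> 7
  event 3 (t=13: SET count = -11): count 7 -> -11
  event 4 (t=17: DEL total): count unchanged
  event 5 (t=24: SET total = 5): count unchanged
  event 6 (t=28: INC count by 8): count -11 -> -3
  event 7 (t=32: SET total = 49): count unchanged
  event 8 (t=41: SET count = 31): count -3 -> 31
  event 9 (t=49: SET count = 18): count 31 -> 18
  event 10 (t=53: SET total = 2): count unchanged
Final: count = 18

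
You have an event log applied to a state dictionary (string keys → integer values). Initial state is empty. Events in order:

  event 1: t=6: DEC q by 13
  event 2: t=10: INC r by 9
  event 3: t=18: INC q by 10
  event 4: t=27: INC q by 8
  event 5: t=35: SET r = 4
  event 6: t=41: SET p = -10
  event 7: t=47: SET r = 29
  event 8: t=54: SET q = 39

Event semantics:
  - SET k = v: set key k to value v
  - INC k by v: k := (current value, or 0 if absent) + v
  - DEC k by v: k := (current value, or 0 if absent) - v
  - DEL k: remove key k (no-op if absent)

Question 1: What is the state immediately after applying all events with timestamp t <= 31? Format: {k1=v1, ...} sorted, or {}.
Answer: {q=5, r=9}

Derivation:
Apply events with t <= 31 (4 events):
  after event 1 (t=6: DEC q by 13): {q=-13}
  after event 2 (t=10: INC r by 9): {q=-13, r=9}
  after event 3 (t=18: INC q by 10): {q=-3, r=9}
  after event 4 (t=27: INC q by 8): {q=5, r=9}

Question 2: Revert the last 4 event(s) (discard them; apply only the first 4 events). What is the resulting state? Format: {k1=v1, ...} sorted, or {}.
Answer: {q=5, r=9}

Derivation:
Keep first 4 events (discard last 4):
  after event 1 (t=6: DEC q by 13): {q=-13}
  after event 2 (t=10: INC r by 9): {q=-13, r=9}
  after event 3 (t=18: INC q by 10): {q=-3, r=9}
  after event 4 (t=27: INC q by 8): {q=5, r=9}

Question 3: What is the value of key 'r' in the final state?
Answer: 29

Derivation:
Track key 'r' through all 8 events:
  event 1 (t=6: DEC q by 13): r unchanged
  event 2 (t=10: INC r by 9): r (absent) -> 9
  event 3 (t=18: INC q by 10): r unchanged
  event 4 (t=27: INC q by 8): r unchanged
  event 5 (t=35: SET r = 4): r 9 -> 4
  event 6 (t=41: SET p = -10): r unchanged
  event 7 (t=47: SET r = 29): r 4 -> 29
  event 8 (t=54: SET q = 39): r unchanged
Final: r = 29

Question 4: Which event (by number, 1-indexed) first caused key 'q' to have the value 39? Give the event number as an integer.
Looking for first event where q becomes 39:
  event 1: q = -13
  event 2: q = -13
  event 3: q = -3
  event 4: q = 5
  event 5: q = 5
  event 6: q = 5
  event 7: q = 5
  event 8: q 5 -> 39  <-- first match

Answer: 8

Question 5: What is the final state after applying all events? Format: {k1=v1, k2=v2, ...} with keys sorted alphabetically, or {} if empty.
Answer: {p=-10, q=39, r=29}

Derivation:
  after event 1 (t=6: DEC q by 13): {q=-13}
  after event 2 (t=10: INC r by 9): {q=-13, r=9}
  after event 3 (t=18: INC q by 10): {q=-3, r=9}
  after event 4 (t=27: INC q by 8): {q=5, r=9}
  after event 5 (t=35: SET r = 4): {q=5, r=4}
  after event 6 (t=41: SET p = -10): {p=-10, q=5, r=4}
  after event 7 (t=47: SET r = 29): {p=-10, q=5, r=29}
  after event 8 (t=54: SET q = 39): {p=-10, q=39, r=29}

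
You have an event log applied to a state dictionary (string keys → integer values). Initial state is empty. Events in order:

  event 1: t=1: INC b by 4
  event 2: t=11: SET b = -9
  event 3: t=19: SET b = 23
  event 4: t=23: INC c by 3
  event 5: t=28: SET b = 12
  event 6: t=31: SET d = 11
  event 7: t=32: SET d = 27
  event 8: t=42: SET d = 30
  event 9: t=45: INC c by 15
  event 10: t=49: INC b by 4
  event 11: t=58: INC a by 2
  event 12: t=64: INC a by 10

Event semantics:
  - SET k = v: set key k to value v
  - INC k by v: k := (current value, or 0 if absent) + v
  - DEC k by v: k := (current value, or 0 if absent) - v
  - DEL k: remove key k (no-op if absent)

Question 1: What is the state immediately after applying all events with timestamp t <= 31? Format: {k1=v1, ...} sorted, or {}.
Apply events with t <= 31 (6 events):
  after event 1 (t=1: INC b by 4): {b=4}
  after event 2 (t=11: SET b = -9): {b=-9}
  after event 3 (t=19: SET b = 23): {b=23}
  after event 4 (t=23: INC c by 3): {b=23, c=3}
  after event 5 (t=28: SET b = 12): {b=12, c=3}
  after event 6 (t=31: SET d = 11): {b=12, c=3, d=11}

Answer: {b=12, c=3, d=11}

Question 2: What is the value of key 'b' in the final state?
Answer: 16

Derivation:
Track key 'b' through all 12 events:
  event 1 (t=1: INC b by 4): b (absent) -> 4
  event 2 (t=11: SET b = -9): b 4 -> -9
  event 3 (t=19: SET b = 23): b -9 -> 23
  event 4 (t=23: INC c by 3): b unchanged
  event 5 (t=28: SET b = 12): b 23 -> 12
  event 6 (t=31: SET d = 11): b unchanged
  event 7 (t=32: SET d = 27): b unchanged
  event 8 (t=42: SET d = 30): b unchanged
  event 9 (t=45: INC c by 15): b unchanged
  event 10 (t=49: INC b by 4): b 12 -> 16
  event 11 (t=58: INC a by 2): b unchanged
  event 12 (t=64: INC a by 10): b unchanged
Final: b = 16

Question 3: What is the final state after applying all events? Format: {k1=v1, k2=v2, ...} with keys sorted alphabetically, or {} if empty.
  after event 1 (t=1: INC b by 4): {b=4}
  after event 2 (t=11: SET b = -9): {b=-9}
  after event 3 (t=19: SET b = 23): {b=23}
  after event 4 (t=23: INC c by 3): {b=23, c=3}
  after event 5 (t=28: SET b = 12): {b=12, c=3}
  after event 6 (t=31: SET d = 11): {b=12, c=3, d=11}
  after event 7 (t=32: SET d = 27): {b=12, c=3, d=27}
  after event 8 (t=42: SET d = 30): {b=12, c=3, d=30}
  after event 9 (t=45: INC c by 15): {b=12, c=18, d=30}
  after event 10 (t=49: INC b by 4): {b=16, c=18, d=30}
  after event 11 (t=58: INC a by 2): {a=2, b=16, c=18, d=30}
  after event 12 (t=64: INC a by 10): {a=12, b=16, c=18, d=30}

Answer: {a=12, b=16, c=18, d=30}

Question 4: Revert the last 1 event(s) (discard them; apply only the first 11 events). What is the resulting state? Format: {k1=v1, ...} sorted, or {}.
Keep first 11 events (discard last 1):
  after event 1 (t=1: INC b by 4): {b=4}
  after event 2 (t=11: SET b = -9): {b=-9}
  after event 3 (t=19: SET b = 23): {b=23}
  after event 4 (t=23: INC c by 3): {b=23, c=3}
  after event 5 (t=28: SET b = 12): {b=12, c=3}
  after event 6 (t=31: SET d = 11): {b=12, c=3, d=11}
  after event 7 (t=32: SET d = 27): {b=12, c=3, d=27}
  after event 8 (t=42: SET d = 30): {b=12, c=3, d=30}
  after event 9 (t=45: INC c by 15): {b=12, c=18, d=30}
  after event 10 (t=49: INC b by 4): {b=16, c=18, d=30}
  after event 11 (t=58: INC a by 2): {a=2, b=16, c=18, d=30}

Answer: {a=2, b=16, c=18, d=30}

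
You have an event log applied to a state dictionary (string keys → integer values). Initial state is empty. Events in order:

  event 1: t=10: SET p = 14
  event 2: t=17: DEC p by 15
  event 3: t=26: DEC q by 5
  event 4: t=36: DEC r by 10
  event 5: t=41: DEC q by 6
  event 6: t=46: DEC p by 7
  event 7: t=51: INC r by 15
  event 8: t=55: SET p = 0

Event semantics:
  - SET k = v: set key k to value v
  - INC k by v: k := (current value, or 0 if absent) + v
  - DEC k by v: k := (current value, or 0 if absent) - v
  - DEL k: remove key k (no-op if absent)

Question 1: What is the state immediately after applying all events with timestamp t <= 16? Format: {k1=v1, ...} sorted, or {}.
Answer: {p=14}

Derivation:
Apply events with t <= 16 (1 events):
  after event 1 (t=10: SET p = 14): {p=14}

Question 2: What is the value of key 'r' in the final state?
Track key 'r' through all 8 events:
  event 1 (t=10: SET p = 14): r unchanged
  event 2 (t=17: DEC p by 15): r unchanged
  event 3 (t=26: DEC q by 5): r unchanged
  event 4 (t=36: DEC r by 10): r (absent) -> -10
  event 5 (t=41: DEC q by 6): r unchanged
  event 6 (t=46: DEC p by 7): r unchanged
  event 7 (t=51: INC r by 15): r -10 -> 5
  event 8 (t=55: SET p = 0): r unchanged
Final: r = 5

Answer: 5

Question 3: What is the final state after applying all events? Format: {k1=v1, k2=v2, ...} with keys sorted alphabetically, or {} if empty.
Answer: {p=0, q=-11, r=5}

Derivation:
  after event 1 (t=10: SET p = 14): {p=14}
  after event 2 (t=17: DEC p by 15): {p=-1}
  after event 3 (t=26: DEC q by 5): {p=-1, q=-5}
  after event 4 (t=36: DEC r by 10): {p=-1, q=-5, r=-10}
  after event 5 (t=41: DEC q by 6): {p=-1, q=-11, r=-10}
  after event 6 (t=46: DEC p by 7): {p=-8, q=-11, r=-10}
  after event 7 (t=51: INC r by 15): {p=-8, q=-11, r=5}
  after event 8 (t=55: SET p = 0): {p=0, q=-11, r=5}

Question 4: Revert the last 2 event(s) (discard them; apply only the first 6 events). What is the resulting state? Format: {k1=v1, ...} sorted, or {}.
Keep first 6 events (discard last 2):
  after event 1 (t=10: SET p = 14): {p=14}
  after event 2 (t=17: DEC p by 15): {p=-1}
  after event 3 (t=26: DEC q by 5): {p=-1, q=-5}
  after event 4 (t=36: DEC r by 10): {p=-1, q=-5, r=-10}
  after event 5 (t=41: DEC q by 6): {p=-1, q=-11, r=-10}
  after event 6 (t=46: DEC p by 7): {p=-8, q=-11, r=-10}

Answer: {p=-8, q=-11, r=-10}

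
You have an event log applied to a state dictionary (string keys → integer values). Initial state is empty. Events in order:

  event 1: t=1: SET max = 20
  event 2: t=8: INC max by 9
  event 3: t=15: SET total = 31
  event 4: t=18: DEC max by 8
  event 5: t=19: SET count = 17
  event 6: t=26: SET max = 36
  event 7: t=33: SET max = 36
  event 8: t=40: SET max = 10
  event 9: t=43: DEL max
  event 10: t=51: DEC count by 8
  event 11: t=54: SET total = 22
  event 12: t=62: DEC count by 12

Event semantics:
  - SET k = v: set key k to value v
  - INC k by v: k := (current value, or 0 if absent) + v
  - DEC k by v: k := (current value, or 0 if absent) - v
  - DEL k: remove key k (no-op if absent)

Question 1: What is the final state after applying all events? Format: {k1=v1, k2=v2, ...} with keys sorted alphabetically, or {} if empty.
  after event 1 (t=1: SET max = 20): {max=20}
  after event 2 (t=8: INC max by 9): {max=29}
  after event 3 (t=15: SET total = 31): {max=29, total=31}
  after event 4 (t=18: DEC max by 8): {max=21, total=31}
  after event 5 (t=19: SET count = 17): {count=17, max=21, total=31}
  after event 6 (t=26: SET max = 36): {count=17, max=36, total=31}
  after event 7 (t=33: SET max = 36): {count=17, max=36, total=31}
  after event 8 (t=40: SET max = 10): {count=17, max=10, total=31}
  after event 9 (t=43: DEL max): {count=17, total=31}
  after event 10 (t=51: DEC count by 8): {count=9, total=31}
  after event 11 (t=54: SET total = 22): {count=9, total=22}
  after event 12 (t=62: DEC count by 12): {count=-3, total=22}

Answer: {count=-3, total=22}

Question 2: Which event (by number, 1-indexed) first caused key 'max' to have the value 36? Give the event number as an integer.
Answer: 6

Derivation:
Looking for first event where max becomes 36:
  event 1: max = 20
  event 2: max = 29
  event 3: max = 29
  event 4: max = 21
  event 5: max = 21
  event 6: max 21 -> 36  <-- first match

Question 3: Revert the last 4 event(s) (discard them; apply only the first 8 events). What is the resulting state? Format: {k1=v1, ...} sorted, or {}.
Answer: {count=17, max=10, total=31}

Derivation:
Keep first 8 events (discard last 4):
  after event 1 (t=1: SET max = 20): {max=20}
  after event 2 (t=8: INC max by 9): {max=29}
  after event 3 (t=15: SET total = 31): {max=29, total=31}
  after event 4 (t=18: DEC max by 8): {max=21, total=31}
  after event 5 (t=19: SET count = 17): {count=17, max=21, total=31}
  after event 6 (t=26: SET max = 36): {count=17, max=36, total=31}
  after event 7 (t=33: SET max = 36): {count=17, max=36, total=31}
  after event 8 (t=40: SET max = 10): {count=17, max=10, total=31}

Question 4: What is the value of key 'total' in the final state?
Answer: 22

Derivation:
Track key 'total' through all 12 events:
  event 1 (t=1: SET max = 20): total unchanged
  event 2 (t=8: INC max by 9): total unchanged
  event 3 (t=15: SET total = 31): total (absent) -> 31
  event 4 (t=18: DEC max by 8): total unchanged
  event 5 (t=19: SET count = 17): total unchanged
  event 6 (t=26: SET max = 36): total unchanged
  event 7 (t=33: SET max = 36): total unchanged
  event 8 (t=40: SET max = 10): total unchanged
  event 9 (t=43: DEL max): total unchanged
  event 10 (t=51: DEC count by 8): total unchanged
  event 11 (t=54: SET total = 22): total 31 -> 22
  event 12 (t=62: DEC count by 12): total unchanged
Final: total = 22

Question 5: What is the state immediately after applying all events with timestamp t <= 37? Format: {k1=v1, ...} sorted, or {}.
Apply events with t <= 37 (7 events):
  after event 1 (t=1: SET max = 20): {max=20}
  after event 2 (t=8: INC max by 9): {max=29}
  after event 3 (t=15: SET total = 31): {max=29, total=31}
  after event 4 (t=18: DEC max by 8): {max=21, total=31}
  after event 5 (t=19: SET count = 17): {count=17, max=21, total=31}
  after event 6 (t=26: SET max = 36): {count=17, max=36, total=31}
  after event 7 (t=33: SET max = 36): {count=17, max=36, total=31}

Answer: {count=17, max=36, total=31}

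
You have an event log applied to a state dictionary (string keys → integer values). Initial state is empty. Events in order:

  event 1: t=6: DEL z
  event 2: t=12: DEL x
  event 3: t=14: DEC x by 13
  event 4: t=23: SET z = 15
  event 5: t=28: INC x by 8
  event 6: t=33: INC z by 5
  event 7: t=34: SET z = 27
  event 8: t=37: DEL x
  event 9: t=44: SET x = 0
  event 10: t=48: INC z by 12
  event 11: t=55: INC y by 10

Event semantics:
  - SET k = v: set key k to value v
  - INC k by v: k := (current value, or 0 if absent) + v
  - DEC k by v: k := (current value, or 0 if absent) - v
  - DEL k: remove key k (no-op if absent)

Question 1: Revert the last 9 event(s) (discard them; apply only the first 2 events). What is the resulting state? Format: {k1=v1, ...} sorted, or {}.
Answer: {}

Derivation:
Keep first 2 events (discard last 9):
  after event 1 (t=6: DEL z): {}
  after event 2 (t=12: DEL x): {}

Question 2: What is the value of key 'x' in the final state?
Track key 'x' through all 11 events:
  event 1 (t=6: DEL z): x unchanged
  event 2 (t=12: DEL x): x (absent) -> (absent)
  event 3 (t=14: DEC x by 13): x (absent) -> -13
  event 4 (t=23: SET z = 15): x unchanged
  event 5 (t=28: INC x by 8): x -13 -> -5
  event 6 (t=33: INC z by 5): x unchanged
  event 7 (t=34: SET z = 27): x unchanged
  event 8 (t=37: DEL x): x -5 -> (absent)
  event 9 (t=44: SET x = 0): x (absent) -> 0
  event 10 (t=48: INC z by 12): x unchanged
  event 11 (t=55: INC y by 10): x unchanged
Final: x = 0

Answer: 0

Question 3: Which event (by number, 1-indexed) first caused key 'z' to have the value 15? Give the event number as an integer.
Looking for first event where z becomes 15:
  event 4: z (absent) -> 15  <-- first match

Answer: 4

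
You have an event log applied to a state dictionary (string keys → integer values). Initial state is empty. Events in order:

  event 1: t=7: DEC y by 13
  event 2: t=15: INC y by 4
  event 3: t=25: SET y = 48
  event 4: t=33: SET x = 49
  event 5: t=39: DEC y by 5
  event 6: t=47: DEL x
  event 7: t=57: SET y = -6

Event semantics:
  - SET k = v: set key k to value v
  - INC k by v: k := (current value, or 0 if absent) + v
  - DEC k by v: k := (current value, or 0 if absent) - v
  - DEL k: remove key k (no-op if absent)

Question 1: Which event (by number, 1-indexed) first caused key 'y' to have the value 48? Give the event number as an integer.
Looking for first event where y becomes 48:
  event 1: y = -13
  event 2: y = -9
  event 3: y -9 -> 48  <-- first match

Answer: 3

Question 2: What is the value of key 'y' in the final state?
Answer: -6

Derivation:
Track key 'y' through all 7 events:
  event 1 (t=7: DEC y by 13): y (absent) -> -13
  event 2 (t=15: INC y by 4): y -13 -> -9
  event 3 (t=25: SET y = 48): y -9 -> 48
  event 4 (t=33: SET x = 49): y unchanged
  event 5 (t=39: DEC y by 5): y 48 -> 43
  event 6 (t=47: DEL x): y unchanged
  event 7 (t=57: SET y = -6): y 43 -> -6
Final: y = -6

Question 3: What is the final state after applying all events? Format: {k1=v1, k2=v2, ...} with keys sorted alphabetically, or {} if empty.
Answer: {y=-6}

Derivation:
  after event 1 (t=7: DEC y by 13): {y=-13}
  after event 2 (t=15: INC y by 4): {y=-9}
  after event 3 (t=25: SET y = 48): {y=48}
  after event 4 (t=33: SET x = 49): {x=49, y=48}
  after event 5 (t=39: DEC y by 5): {x=49, y=43}
  after event 6 (t=47: DEL x): {y=43}
  after event 7 (t=57: SET y = -6): {y=-6}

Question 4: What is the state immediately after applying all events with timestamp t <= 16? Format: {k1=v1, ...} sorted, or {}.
Answer: {y=-9}

Derivation:
Apply events with t <= 16 (2 events):
  after event 1 (t=7: DEC y by 13): {y=-13}
  after event 2 (t=15: INC y by 4): {y=-9}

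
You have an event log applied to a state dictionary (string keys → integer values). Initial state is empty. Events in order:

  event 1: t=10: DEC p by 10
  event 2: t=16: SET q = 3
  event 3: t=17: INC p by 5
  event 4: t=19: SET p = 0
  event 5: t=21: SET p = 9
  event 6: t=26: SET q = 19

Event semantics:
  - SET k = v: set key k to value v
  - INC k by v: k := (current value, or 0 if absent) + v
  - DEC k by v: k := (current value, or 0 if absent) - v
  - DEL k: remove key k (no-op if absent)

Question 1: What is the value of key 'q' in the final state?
Track key 'q' through all 6 events:
  event 1 (t=10: DEC p by 10): q unchanged
  event 2 (t=16: SET q = 3): q (absent) -> 3
  event 3 (t=17: INC p by 5): q unchanged
  event 4 (t=19: SET p = 0): q unchanged
  event 5 (t=21: SET p = 9): q unchanged
  event 6 (t=26: SET q = 19): q 3 -> 19
Final: q = 19

Answer: 19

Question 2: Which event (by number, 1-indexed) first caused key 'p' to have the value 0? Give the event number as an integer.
Looking for first event where p becomes 0:
  event 1: p = -10
  event 2: p = -10
  event 3: p = -5
  event 4: p -5 -> 0  <-- first match

Answer: 4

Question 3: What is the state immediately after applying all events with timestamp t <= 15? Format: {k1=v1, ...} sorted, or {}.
Answer: {p=-10}

Derivation:
Apply events with t <= 15 (1 events):
  after event 1 (t=10: DEC p by 10): {p=-10}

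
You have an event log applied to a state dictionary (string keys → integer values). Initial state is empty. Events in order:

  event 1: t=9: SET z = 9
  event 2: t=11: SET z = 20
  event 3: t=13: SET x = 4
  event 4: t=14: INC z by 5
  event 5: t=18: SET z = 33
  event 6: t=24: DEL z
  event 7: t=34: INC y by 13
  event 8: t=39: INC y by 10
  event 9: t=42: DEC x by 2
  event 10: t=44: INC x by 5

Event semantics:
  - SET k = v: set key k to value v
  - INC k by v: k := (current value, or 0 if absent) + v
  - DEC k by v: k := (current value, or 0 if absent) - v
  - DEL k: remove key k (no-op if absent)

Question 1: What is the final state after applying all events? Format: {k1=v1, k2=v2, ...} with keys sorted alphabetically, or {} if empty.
  after event 1 (t=9: SET z = 9): {z=9}
  after event 2 (t=11: SET z = 20): {z=20}
  after event 3 (t=13: SET x = 4): {x=4, z=20}
  after event 4 (t=14: INC z by 5): {x=4, z=25}
  after event 5 (t=18: SET z = 33): {x=4, z=33}
  after event 6 (t=24: DEL z): {x=4}
  after event 7 (t=34: INC y by 13): {x=4, y=13}
  after event 8 (t=39: INC y by 10): {x=4, y=23}
  after event 9 (t=42: DEC x by 2): {x=2, y=23}
  after event 10 (t=44: INC x by 5): {x=7, y=23}

Answer: {x=7, y=23}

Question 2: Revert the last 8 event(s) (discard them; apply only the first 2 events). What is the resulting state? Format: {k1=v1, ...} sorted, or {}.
Answer: {z=20}

Derivation:
Keep first 2 events (discard last 8):
  after event 1 (t=9: SET z = 9): {z=9}
  after event 2 (t=11: SET z = 20): {z=20}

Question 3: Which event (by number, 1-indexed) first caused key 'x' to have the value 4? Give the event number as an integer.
Looking for first event where x becomes 4:
  event 3: x (absent) -> 4  <-- first match

Answer: 3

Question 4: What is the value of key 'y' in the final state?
Track key 'y' through all 10 events:
  event 1 (t=9: SET z = 9): y unchanged
  event 2 (t=11: SET z = 20): y unchanged
  event 3 (t=13: SET x = 4): y unchanged
  event 4 (t=14: INC z by 5): y unchanged
  event 5 (t=18: SET z = 33): y unchanged
  event 6 (t=24: DEL z): y unchanged
  event 7 (t=34: INC y by 13): y (absent) -> 13
  event 8 (t=39: INC y by 10): y 13 -> 23
  event 9 (t=42: DEC x by 2): y unchanged
  event 10 (t=44: INC x by 5): y unchanged
Final: y = 23

Answer: 23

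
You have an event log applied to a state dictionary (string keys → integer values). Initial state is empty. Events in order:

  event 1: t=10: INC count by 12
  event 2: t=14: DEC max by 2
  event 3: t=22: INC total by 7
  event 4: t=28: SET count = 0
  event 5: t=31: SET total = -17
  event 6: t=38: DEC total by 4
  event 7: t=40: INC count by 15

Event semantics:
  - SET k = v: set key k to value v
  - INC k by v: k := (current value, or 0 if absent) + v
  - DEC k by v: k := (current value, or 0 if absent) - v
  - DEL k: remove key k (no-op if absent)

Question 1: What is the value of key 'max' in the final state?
Answer: -2

Derivation:
Track key 'max' through all 7 events:
  event 1 (t=10: INC count by 12): max unchanged
  event 2 (t=14: DEC max by 2): max (absent) -> -2
  event 3 (t=22: INC total by 7): max unchanged
  event 4 (t=28: SET count = 0): max unchanged
  event 5 (t=31: SET total = -17): max unchanged
  event 6 (t=38: DEC total by 4): max unchanged
  event 7 (t=40: INC count by 15): max unchanged
Final: max = -2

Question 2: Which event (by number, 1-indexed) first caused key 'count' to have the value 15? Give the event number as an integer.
Answer: 7

Derivation:
Looking for first event where count becomes 15:
  event 1: count = 12
  event 2: count = 12
  event 3: count = 12
  event 4: count = 0
  event 5: count = 0
  event 6: count = 0
  event 7: count 0 -> 15  <-- first match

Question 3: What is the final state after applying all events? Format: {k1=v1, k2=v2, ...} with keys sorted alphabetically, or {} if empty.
  after event 1 (t=10: INC count by 12): {count=12}
  after event 2 (t=14: DEC max by 2): {count=12, max=-2}
  after event 3 (t=22: INC total by 7): {count=12, max=-2, total=7}
  after event 4 (t=28: SET count = 0): {count=0, max=-2, total=7}
  after event 5 (t=31: SET total = -17): {count=0, max=-2, total=-17}
  after event 6 (t=38: DEC total by 4): {count=0, max=-2, total=-21}
  after event 7 (t=40: INC count by 15): {count=15, max=-2, total=-21}

Answer: {count=15, max=-2, total=-21}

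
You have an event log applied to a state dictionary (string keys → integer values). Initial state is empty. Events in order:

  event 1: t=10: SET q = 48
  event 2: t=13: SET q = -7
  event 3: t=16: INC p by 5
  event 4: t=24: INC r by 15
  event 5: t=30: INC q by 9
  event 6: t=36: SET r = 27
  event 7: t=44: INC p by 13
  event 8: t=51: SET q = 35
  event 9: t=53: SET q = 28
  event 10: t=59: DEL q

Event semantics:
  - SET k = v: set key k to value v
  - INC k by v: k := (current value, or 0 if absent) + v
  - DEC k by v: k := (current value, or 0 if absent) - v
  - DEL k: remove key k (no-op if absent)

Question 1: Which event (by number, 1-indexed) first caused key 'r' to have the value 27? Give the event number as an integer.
Answer: 6

Derivation:
Looking for first event where r becomes 27:
  event 4: r = 15
  event 5: r = 15
  event 6: r 15 -> 27  <-- first match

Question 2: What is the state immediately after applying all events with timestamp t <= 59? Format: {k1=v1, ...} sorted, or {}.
Apply events with t <= 59 (10 events):
  after event 1 (t=10: SET q = 48): {q=48}
  after event 2 (t=13: SET q = -7): {q=-7}
  after event 3 (t=16: INC p by 5): {p=5, q=-7}
  after event 4 (t=24: INC r by 15): {p=5, q=-7, r=15}
  after event 5 (t=30: INC q by 9): {p=5, q=2, r=15}
  after event 6 (t=36: SET r = 27): {p=5, q=2, r=27}
  after event 7 (t=44: INC p by 13): {p=18, q=2, r=27}
  after event 8 (t=51: SET q = 35): {p=18, q=35, r=27}
  after event 9 (t=53: SET q = 28): {p=18, q=28, r=27}
  after event 10 (t=59: DEL q): {p=18, r=27}

Answer: {p=18, r=27}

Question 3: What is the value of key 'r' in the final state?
Answer: 27

Derivation:
Track key 'r' through all 10 events:
  event 1 (t=10: SET q = 48): r unchanged
  event 2 (t=13: SET q = -7): r unchanged
  event 3 (t=16: INC p by 5): r unchanged
  event 4 (t=24: INC r by 15): r (absent) -> 15
  event 5 (t=30: INC q by 9): r unchanged
  event 6 (t=36: SET r = 27): r 15 -> 27
  event 7 (t=44: INC p by 13): r unchanged
  event 8 (t=51: SET q = 35): r unchanged
  event 9 (t=53: SET q = 28): r unchanged
  event 10 (t=59: DEL q): r unchanged
Final: r = 27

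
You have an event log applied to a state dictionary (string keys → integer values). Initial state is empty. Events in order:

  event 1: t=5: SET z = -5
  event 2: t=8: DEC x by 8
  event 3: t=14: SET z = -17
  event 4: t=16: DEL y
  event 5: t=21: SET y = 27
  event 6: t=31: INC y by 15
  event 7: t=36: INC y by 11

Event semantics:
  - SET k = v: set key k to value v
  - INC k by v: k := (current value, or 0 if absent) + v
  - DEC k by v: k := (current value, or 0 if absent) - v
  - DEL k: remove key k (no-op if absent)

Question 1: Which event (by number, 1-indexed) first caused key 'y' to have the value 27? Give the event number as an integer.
Answer: 5

Derivation:
Looking for first event where y becomes 27:
  event 5: y (absent) -> 27  <-- first match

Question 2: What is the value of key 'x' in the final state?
Answer: -8

Derivation:
Track key 'x' through all 7 events:
  event 1 (t=5: SET z = -5): x unchanged
  event 2 (t=8: DEC x by 8): x (absent) -> -8
  event 3 (t=14: SET z = -17): x unchanged
  event 4 (t=16: DEL y): x unchanged
  event 5 (t=21: SET y = 27): x unchanged
  event 6 (t=31: INC y by 15): x unchanged
  event 7 (t=36: INC y by 11): x unchanged
Final: x = -8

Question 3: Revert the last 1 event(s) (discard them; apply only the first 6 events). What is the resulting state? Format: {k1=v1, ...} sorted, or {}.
Answer: {x=-8, y=42, z=-17}

Derivation:
Keep first 6 events (discard last 1):
  after event 1 (t=5: SET z = -5): {z=-5}
  after event 2 (t=8: DEC x by 8): {x=-8, z=-5}
  after event 3 (t=14: SET z = -17): {x=-8, z=-17}
  after event 4 (t=16: DEL y): {x=-8, z=-17}
  after event 5 (t=21: SET y = 27): {x=-8, y=27, z=-17}
  after event 6 (t=31: INC y by 15): {x=-8, y=42, z=-17}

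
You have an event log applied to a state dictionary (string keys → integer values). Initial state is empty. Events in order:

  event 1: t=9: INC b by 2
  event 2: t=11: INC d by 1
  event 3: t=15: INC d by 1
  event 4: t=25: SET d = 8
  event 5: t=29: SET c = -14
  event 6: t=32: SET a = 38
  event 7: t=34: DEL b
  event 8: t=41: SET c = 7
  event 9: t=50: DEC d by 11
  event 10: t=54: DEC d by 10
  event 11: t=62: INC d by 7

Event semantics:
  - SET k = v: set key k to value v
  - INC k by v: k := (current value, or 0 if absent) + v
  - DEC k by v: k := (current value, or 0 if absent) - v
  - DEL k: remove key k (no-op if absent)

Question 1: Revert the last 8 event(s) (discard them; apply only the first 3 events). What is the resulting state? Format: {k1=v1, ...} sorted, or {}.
Answer: {b=2, d=2}

Derivation:
Keep first 3 events (discard last 8):
  after event 1 (t=9: INC b by 2): {b=2}
  after event 2 (t=11: INC d by 1): {b=2, d=1}
  after event 3 (t=15: INC d by 1): {b=2, d=2}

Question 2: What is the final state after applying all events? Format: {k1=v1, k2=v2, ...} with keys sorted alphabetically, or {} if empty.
Answer: {a=38, c=7, d=-6}

Derivation:
  after event 1 (t=9: INC b by 2): {b=2}
  after event 2 (t=11: INC d by 1): {b=2, d=1}
  after event 3 (t=15: INC d by 1): {b=2, d=2}
  after event 4 (t=25: SET d = 8): {b=2, d=8}
  after event 5 (t=29: SET c = -14): {b=2, c=-14, d=8}
  after event 6 (t=32: SET a = 38): {a=38, b=2, c=-14, d=8}
  after event 7 (t=34: DEL b): {a=38, c=-14, d=8}
  after event 8 (t=41: SET c = 7): {a=38, c=7, d=8}
  after event 9 (t=50: DEC d by 11): {a=38, c=7, d=-3}
  after event 10 (t=54: DEC d by 10): {a=38, c=7, d=-13}
  after event 11 (t=62: INC d by 7): {a=38, c=7, d=-6}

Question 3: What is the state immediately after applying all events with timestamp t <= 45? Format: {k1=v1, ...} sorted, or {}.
Answer: {a=38, c=7, d=8}

Derivation:
Apply events with t <= 45 (8 events):
  after event 1 (t=9: INC b by 2): {b=2}
  after event 2 (t=11: INC d by 1): {b=2, d=1}
  after event 3 (t=15: INC d by 1): {b=2, d=2}
  after event 4 (t=25: SET d = 8): {b=2, d=8}
  after event 5 (t=29: SET c = -14): {b=2, c=-14, d=8}
  after event 6 (t=32: SET a = 38): {a=38, b=2, c=-14, d=8}
  after event 7 (t=34: DEL b): {a=38, c=-14, d=8}
  after event 8 (t=41: SET c = 7): {a=38, c=7, d=8}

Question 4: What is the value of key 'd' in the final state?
Answer: -6

Derivation:
Track key 'd' through all 11 events:
  event 1 (t=9: INC b by 2): d unchanged
  event 2 (t=11: INC d by 1): d (absent) -> 1
  event 3 (t=15: INC d by 1): d 1 -> 2
  event 4 (t=25: SET d = 8): d 2 -> 8
  event 5 (t=29: SET c = -14): d unchanged
  event 6 (t=32: SET a = 38): d unchanged
  event 7 (t=34: DEL b): d unchanged
  event 8 (t=41: SET c = 7): d unchanged
  event 9 (t=50: DEC d by 11): d 8 -> -3
  event 10 (t=54: DEC d by 10): d -3 -> -13
  event 11 (t=62: INC d by 7): d -13 -> -6
Final: d = -6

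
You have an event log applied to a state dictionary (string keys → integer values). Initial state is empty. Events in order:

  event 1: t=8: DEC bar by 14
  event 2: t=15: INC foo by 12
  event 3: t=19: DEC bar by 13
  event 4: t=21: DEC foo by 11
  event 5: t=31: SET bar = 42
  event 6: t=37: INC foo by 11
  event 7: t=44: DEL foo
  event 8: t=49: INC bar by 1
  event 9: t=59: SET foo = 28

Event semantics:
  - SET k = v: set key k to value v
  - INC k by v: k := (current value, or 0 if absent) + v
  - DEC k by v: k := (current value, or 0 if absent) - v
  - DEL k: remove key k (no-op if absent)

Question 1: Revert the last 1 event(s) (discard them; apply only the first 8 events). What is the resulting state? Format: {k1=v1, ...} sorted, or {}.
Keep first 8 events (discard last 1):
  after event 1 (t=8: DEC bar by 14): {bar=-14}
  after event 2 (t=15: INC foo by 12): {bar=-14, foo=12}
  after event 3 (t=19: DEC bar by 13): {bar=-27, foo=12}
  after event 4 (t=21: DEC foo by 11): {bar=-27, foo=1}
  after event 5 (t=31: SET bar = 42): {bar=42, foo=1}
  after event 6 (t=37: INC foo by 11): {bar=42, foo=12}
  after event 7 (t=44: DEL foo): {bar=42}
  after event 8 (t=49: INC bar by 1): {bar=43}

Answer: {bar=43}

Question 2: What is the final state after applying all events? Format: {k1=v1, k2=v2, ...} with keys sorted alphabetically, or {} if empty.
Answer: {bar=43, foo=28}

Derivation:
  after event 1 (t=8: DEC bar by 14): {bar=-14}
  after event 2 (t=15: INC foo by 12): {bar=-14, foo=12}
  after event 3 (t=19: DEC bar by 13): {bar=-27, foo=12}
  after event 4 (t=21: DEC foo by 11): {bar=-27, foo=1}
  after event 5 (t=31: SET bar = 42): {bar=42, foo=1}
  after event 6 (t=37: INC foo by 11): {bar=42, foo=12}
  after event 7 (t=44: DEL foo): {bar=42}
  after event 8 (t=49: INC bar by 1): {bar=43}
  after event 9 (t=59: SET foo = 28): {bar=43, foo=28}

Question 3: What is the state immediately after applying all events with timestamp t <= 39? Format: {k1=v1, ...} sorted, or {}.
Apply events with t <= 39 (6 events):
  after event 1 (t=8: DEC bar by 14): {bar=-14}
  after event 2 (t=15: INC foo by 12): {bar=-14, foo=12}
  after event 3 (t=19: DEC bar by 13): {bar=-27, foo=12}
  after event 4 (t=21: DEC foo by 11): {bar=-27, foo=1}
  after event 5 (t=31: SET bar = 42): {bar=42, foo=1}
  after event 6 (t=37: INC foo by 11): {bar=42, foo=12}

Answer: {bar=42, foo=12}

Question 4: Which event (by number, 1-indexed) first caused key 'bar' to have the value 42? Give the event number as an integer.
Looking for first event where bar becomes 42:
  event 1: bar = -14
  event 2: bar = -14
  event 3: bar = -27
  event 4: bar = -27
  event 5: bar -27 -> 42  <-- first match

Answer: 5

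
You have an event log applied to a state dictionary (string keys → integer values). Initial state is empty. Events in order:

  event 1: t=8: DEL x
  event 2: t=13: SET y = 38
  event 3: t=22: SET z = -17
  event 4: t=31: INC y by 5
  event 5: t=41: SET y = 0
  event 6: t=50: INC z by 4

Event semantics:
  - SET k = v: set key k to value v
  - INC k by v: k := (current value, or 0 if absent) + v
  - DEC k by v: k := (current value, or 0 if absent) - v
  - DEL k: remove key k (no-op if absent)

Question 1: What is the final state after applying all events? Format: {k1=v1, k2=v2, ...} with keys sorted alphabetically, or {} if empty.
  after event 1 (t=8: DEL x): {}
  after event 2 (t=13: SET y = 38): {y=38}
  after event 3 (t=22: SET z = -17): {y=38, z=-17}
  after event 4 (t=31: INC y by 5): {y=43, z=-17}
  after event 5 (t=41: SET y = 0): {y=0, z=-17}
  after event 6 (t=50: INC z by 4): {y=0, z=-13}

Answer: {y=0, z=-13}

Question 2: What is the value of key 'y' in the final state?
Answer: 0

Derivation:
Track key 'y' through all 6 events:
  event 1 (t=8: DEL x): y unchanged
  event 2 (t=13: SET y = 38): y (absent) -> 38
  event 3 (t=22: SET z = -17): y unchanged
  event 4 (t=31: INC y by 5): y 38 -> 43
  event 5 (t=41: SET y = 0): y 43 -> 0
  event 6 (t=50: INC z by 4): y unchanged
Final: y = 0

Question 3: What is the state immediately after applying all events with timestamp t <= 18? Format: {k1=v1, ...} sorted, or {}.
Answer: {y=38}

Derivation:
Apply events with t <= 18 (2 events):
  after event 1 (t=8: DEL x): {}
  after event 2 (t=13: SET y = 38): {y=38}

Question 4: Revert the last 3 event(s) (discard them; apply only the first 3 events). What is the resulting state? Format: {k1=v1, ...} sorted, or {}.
Answer: {y=38, z=-17}

Derivation:
Keep first 3 events (discard last 3):
  after event 1 (t=8: DEL x): {}
  after event 2 (t=13: SET y = 38): {y=38}
  after event 3 (t=22: SET z = -17): {y=38, z=-17}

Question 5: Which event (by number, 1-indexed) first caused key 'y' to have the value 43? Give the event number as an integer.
Looking for first event where y becomes 43:
  event 2: y = 38
  event 3: y = 38
  event 4: y 38 -> 43  <-- first match

Answer: 4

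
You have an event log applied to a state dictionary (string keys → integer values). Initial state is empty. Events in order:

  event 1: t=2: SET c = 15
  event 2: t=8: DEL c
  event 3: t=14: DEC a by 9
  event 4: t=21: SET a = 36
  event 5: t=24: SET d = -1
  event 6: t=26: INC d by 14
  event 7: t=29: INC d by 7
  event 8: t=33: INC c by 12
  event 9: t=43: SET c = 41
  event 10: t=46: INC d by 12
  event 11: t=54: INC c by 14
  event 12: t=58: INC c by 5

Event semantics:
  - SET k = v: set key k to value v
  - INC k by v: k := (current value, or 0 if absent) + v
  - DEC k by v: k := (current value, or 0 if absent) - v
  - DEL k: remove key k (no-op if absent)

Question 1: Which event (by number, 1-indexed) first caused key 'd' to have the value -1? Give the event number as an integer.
Looking for first event where d becomes -1:
  event 5: d (absent) -> -1  <-- first match

Answer: 5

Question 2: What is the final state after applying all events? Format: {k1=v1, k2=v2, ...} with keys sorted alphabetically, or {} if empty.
Answer: {a=36, c=60, d=32}

Derivation:
  after event 1 (t=2: SET c = 15): {c=15}
  after event 2 (t=8: DEL c): {}
  after event 3 (t=14: DEC a by 9): {a=-9}
  after event 4 (t=21: SET a = 36): {a=36}
  after event 5 (t=24: SET d = -1): {a=36, d=-1}
  after event 6 (t=26: INC d by 14): {a=36, d=13}
  after event 7 (t=29: INC d by 7): {a=36, d=20}
  after event 8 (t=33: INC c by 12): {a=36, c=12, d=20}
  after event 9 (t=43: SET c = 41): {a=36, c=41, d=20}
  after event 10 (t=46: INC d by 12): {a=36, c=41, d=32}
  after event 11 (t=54: INC c by 14): {a=36, c=55, d=32}
  after event 12 (t=58: INC c by 5): {a=36, c=60, d=32}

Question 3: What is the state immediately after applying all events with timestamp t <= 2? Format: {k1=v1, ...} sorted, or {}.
Answer: {c=15}

Derivation:
Apply events with t <= 2 (1 events):
  after event 1 (t=2: SET c = 15): {c=15}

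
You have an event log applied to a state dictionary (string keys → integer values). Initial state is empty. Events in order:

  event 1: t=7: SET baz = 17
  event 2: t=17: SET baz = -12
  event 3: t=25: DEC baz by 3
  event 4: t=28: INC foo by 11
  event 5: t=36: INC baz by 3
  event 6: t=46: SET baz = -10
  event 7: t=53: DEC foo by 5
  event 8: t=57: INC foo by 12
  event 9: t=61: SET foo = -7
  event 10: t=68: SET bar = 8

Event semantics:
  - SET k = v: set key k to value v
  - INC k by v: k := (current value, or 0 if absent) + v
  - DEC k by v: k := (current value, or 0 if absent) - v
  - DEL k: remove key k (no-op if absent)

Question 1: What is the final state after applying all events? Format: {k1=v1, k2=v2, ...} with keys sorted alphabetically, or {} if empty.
Answer: {bar=8, baz=-10, foo=-7}

Derivation:
  after event 1 (t=7: SET baz = 17): {baz=17}
  after event 2 (t=17: SET baz = -12): {baz=-12}
  after event 3 (t=25: DEC baz by 3): {baz=-15}
  after event 4 (t=28: INC foo by 11): {baz=-15, foo=11}
  after event 5 (t=36: INC baz by 3): {baz=-12, foo=11}
  after event 6 (t=46: SET baz = -10): {baz=-10, foo=11}
  after event 7 (t=53: DEC foo by 5): {baz=-10, foo=6}
  after event 8 (t=57: INC foo by 12): {baz=-10, foo=18}
  after event 9 (t=61: SET foo = -7): {baz=-10, foo=-7}
  after event 10 (t=68: SET bar = 8): {bar=8, baz=-10, foo=-7}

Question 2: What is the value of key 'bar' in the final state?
Track key 'bar' through all 10 events:
  event 1 (t=7: SET baz = 17): bar unchanged
  event 2 (t=17: SET baz = -12): bar unchanged
  event 3 (t=25: DEC baz by 3): bar unchanged
  event 4 (t=28: INC foo by 11): bar unchanged
  event 5 (t=36: INC baz by 3): bar unchanged
  event 6 (t=46: SET baz = -10): bar unchanged
  event 7 (t=53: DEC foo by 5): bar unchanged
  event 8 (t=57: INC foo by 12): bar unchanged
  event 9 (t=61: SET foo = -7): bar unchanged
  event 10 (t=68: SET bar = 8): bar (absent) -> 8
Final: bar = 8

Answer: 8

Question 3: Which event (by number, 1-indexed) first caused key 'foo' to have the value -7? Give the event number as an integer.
Looking for first event where foo becomes -7:
  event 4: foo = 11
  event 5: foo = 11
  event 6: foo = 11
  event 7: foo = 6
  event 8: foo = 18
  event 9: foo 18 -> -7  <-- first match

Answer: 9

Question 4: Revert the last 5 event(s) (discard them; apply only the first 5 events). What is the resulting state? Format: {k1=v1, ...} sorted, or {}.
Keep first 5 events (discard last 5):
  after event 1 (t=7: SET baz = 17): {baz=17}
  after event 2 (t=17: SET baz = -12): {baz=-12}
  after event 3 (t=25: DEC baz by 3): {baz=-15}
  after event 4 (t=28: INC foo by 11): {baz=-15, foo=11}
  after event 5 (t=36: INC baz by 3): {baz=-12, foo=11}

Answer: {baz=-12, foo=11}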